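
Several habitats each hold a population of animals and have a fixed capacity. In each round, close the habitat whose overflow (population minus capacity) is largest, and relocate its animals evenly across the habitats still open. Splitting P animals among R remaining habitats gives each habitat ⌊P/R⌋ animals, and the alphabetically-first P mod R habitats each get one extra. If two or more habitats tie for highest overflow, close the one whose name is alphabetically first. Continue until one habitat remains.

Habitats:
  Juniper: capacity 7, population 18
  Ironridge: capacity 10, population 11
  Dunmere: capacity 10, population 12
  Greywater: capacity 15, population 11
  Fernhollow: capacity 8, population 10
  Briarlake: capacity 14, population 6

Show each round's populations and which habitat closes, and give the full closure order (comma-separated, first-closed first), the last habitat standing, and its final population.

Closure order: Juniper, Dunmere, Fernhollow, Ironridge, Greywater
Last habitat: Briarlake with 68 animals

Round 1: Briarlake=6 Dunmere=12 Fernhollow=10 Greywater=11 Ironridge=11 Juniper=18 → close Juniper (overflow 11)
  18÷5 = 3 each, +1 to first 3
Round 2: Briarlake=10 Dunmere=16 Fernhollow=14 Greywater=14 Ironridge=14 → close Dunmere (overflow 6)
  16÷4 = 4 each, +1 to first 0
Round 3: Briarlake=14 Fernhollow=18 Greywater=18 Ironridge=18 → close Fernhollow (overflow 10)
  18÷3 = 6 each, +1 to first 0
Round 4: Briarlake=20 Greywater=24 Ironridge=24 → close Ironridge (overflow 14)
  24÷2 = 12 each, +1 to first 0
Round 5: Briarlake=32 Greywater=36 → close Greywater (overflow 21)
  36÷1 = 36 each, +1 to first 0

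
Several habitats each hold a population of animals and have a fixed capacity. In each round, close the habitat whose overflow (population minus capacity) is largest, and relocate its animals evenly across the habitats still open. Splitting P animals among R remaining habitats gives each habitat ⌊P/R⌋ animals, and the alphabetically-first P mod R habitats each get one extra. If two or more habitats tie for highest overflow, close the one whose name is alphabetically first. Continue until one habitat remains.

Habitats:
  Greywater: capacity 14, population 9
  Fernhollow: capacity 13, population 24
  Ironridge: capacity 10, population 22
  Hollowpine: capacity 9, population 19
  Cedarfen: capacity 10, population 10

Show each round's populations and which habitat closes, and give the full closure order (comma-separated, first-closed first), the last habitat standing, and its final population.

Closure order: Ironridge, Fernhollow, Hollowpine, Cedarfen
Last habitat: Greywater with 84 animals

Round 1: Cedarfen=10 Fernhollow=24 Greywater=9 Hollowpine=19 Ironridge=22 → close Ironridge (overflow 12)
  22÷4 = 5 each, +1 to first 2
Round 2: Cedarfen=16 Fernhollow=30 Greywater=14 Hollowpine=24 → close Fernhollow (overflow 17)
  30÷3 = 10 each, +1 to first 0
Round 3: Cedarfen=26 Greywater=24 Hollowpine=34 → close Hollowpine (overflow 25)
  34÷2 = 17 each, +1 to first 0
Round 4: Cedarfen=43 Greywater=41 → close Cedarfen (overflow 33)
  43÷1 = 43 each, +1 to first 0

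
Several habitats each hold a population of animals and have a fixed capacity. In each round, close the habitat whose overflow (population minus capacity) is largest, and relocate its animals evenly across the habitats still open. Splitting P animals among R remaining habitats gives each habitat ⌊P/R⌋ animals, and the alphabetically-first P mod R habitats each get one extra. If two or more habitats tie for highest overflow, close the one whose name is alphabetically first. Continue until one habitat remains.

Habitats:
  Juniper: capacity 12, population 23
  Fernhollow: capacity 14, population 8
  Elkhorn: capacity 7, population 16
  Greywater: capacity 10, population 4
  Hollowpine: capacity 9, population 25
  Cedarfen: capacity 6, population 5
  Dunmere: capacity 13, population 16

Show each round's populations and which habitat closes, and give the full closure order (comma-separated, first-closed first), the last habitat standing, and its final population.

Closure order: Hollowpine, Juniper, Elkhorn, Dunmere, Cedarfen, Fernhollow
Last habitat: Greywater with 97 animals

Round 1: Cedarfen=5 Dunmere=16 Elkhorn=16 Fernhollow=8 Greywater=4 Hollowpine=25 Juniper=23 → close Hollowpine (overflow 16)
  25÷6 = 4 each, +1 to first 1
Round 2: Cedarfen=10 Dunmere=20 Elkhorn=20 Fernhollow=12 Greywater=8 Juniper=27 → close Juniper (overflow 15)
  27÷5 = 5 each, +1 to first 2
Round 3: Cedarfen=16 Dunmere=26 Elkhorn=25 Fernhollow=17 Greywater=13 → close Elkhorn (overflow 18)
  25÷4 = 6 each, +1 to first 1
Round 4: Cedarfen=23 Dunmere=32 Fernhollow=23 Greywater=19 → close Dunmere (overflow 19)
  32÷3 = 10 each, +1 to first 2
Round 5: Cedarfen=34 Fernhollow=34 Greywater=29 → close Cedarfen (overflow 28)
  34÷2 = 17 each, +1 to first 0
Round 6: Fernhollow=51 Greywater=46 → close Fernhollow (overflow 37)
  51÷1 = 51 each, +1 to first 0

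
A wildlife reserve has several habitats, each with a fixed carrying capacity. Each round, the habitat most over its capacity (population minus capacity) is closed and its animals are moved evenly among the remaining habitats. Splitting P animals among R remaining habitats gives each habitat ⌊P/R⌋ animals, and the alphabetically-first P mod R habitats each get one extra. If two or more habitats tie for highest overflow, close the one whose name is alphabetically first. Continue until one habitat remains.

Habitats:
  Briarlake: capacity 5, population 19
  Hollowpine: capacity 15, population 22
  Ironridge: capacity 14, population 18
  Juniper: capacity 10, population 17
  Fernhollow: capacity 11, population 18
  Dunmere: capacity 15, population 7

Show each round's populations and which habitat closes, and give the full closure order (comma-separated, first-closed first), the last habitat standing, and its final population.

Closure order: Briarlake, Fernhollow, Hollowpine, Juniper, Ironridge
Last habitat: Dunmere with 101 animals

Round 1: Briarlake=19 Dunmere=7 Fernhollow=18 Hollowpine=22 Ironridge=18 Juniper=17 → close Briarlake (overflow 14)
  19÷5 = 3 each, +1 to first 4
Round 2: Dunmere=11 Fernhollow=22 Hollowpine=26 Ironridge=22 Juniper=20 → close Fernhollow (overflow 11)
  22÷4 = 5 each, +1 to first 2
Round 3: Dunmere=17 Hollowpine=32 Ironridge=27 Juniper=25 → close Hollowpine (overflow 17)
  32÷3 = 10 each, +1 to first 2
Round 4: Dunmere=28 Ironridge=38 Juniper=35 → close Juniper (overflow 25)
  35÷2 = 17 each, +1 to first 1
Round 5: Dunmere=46 Ironridge=55 → close Ironridge (overflow 41)
  55÷1 = 55 each, +1 to first 0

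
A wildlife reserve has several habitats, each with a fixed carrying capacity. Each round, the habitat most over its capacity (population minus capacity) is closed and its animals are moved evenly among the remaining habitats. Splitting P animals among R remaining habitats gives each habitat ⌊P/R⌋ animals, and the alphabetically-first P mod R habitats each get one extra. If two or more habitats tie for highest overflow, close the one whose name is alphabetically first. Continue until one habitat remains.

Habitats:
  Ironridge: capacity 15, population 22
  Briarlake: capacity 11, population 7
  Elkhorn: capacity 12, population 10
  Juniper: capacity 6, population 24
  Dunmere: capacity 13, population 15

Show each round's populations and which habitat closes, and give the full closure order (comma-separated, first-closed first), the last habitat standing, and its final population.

Closure order: Juniper, Ironridge, Dunmere, Elkhorn
Last habitat: Briarlake with 78 animals

Round 1: Briarlake=7 Dunmere=15 Elkhorn=10 Ironridge=22 Juniper=24 → close Juniper (overflow 18)
  24÷4 = 6 each, +1 to first 0
Round 2: Briarlake=13 Dunmere=21 Elkhorn=16 Ironridge=28 → close Ironridge (overflow 13)
  28÷3 = 9 each, +1 to first 1
Round 3: Briarlake=23 Dunmere=30 Elkhorn=25 → close Dunmere (overflow 17)
  30÷2 = 15 each, +1 to first 0
Round 4: Briarlake=38 Elkhorn=40 → close Elkhorn (overflow 28)
  40÷1 = 40 each, +1 to first 0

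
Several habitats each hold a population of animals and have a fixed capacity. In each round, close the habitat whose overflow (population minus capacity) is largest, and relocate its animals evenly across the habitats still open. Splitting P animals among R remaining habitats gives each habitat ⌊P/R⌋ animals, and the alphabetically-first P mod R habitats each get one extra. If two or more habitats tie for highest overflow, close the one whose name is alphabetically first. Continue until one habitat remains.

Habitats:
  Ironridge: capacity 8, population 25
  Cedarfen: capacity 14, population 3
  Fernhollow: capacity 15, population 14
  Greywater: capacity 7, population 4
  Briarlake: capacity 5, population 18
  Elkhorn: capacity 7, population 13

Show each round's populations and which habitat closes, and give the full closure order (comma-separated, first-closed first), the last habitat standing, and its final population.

Closure order: Ironridge, Briarlake, Elkhorn, Fernhollow, Greywater
Last habitat: Cedarfen with 77 animals

Round 1: Briarlake=18 Cedarfen=3 Elkhorn=13 Fernhollow=14 Greywater=4 Ironridge=25 → close Ironridge (overflow 17)
  25÷5 = 5 each, +1 to first 0
Round 2: Briarlake=23 Cedarfen=8 Elkhorn=18 Fernhollow=19 Greywater=9 → close Briarlake (overflow 18)
  23÷4 = 5 each, +1 to first 3
Round 3: Cedarfen=14 Elkhorn=24 Fernhollow=25 Greywater=14 → close Elkhorn (overflow 17)
  24÷3 = 8 each, +1 to first 0
Round 4: Cedarfen=22 Fernhollow=33 Greywater=22 → close Fernhollow (overflow 18)
  33÷2 = 16 each, +1 to first 1
Round 5: Cedarfen=39 Greywater=38 → close Greywater (overflow 31)
  38÷1 = 38 each, +1 to first 0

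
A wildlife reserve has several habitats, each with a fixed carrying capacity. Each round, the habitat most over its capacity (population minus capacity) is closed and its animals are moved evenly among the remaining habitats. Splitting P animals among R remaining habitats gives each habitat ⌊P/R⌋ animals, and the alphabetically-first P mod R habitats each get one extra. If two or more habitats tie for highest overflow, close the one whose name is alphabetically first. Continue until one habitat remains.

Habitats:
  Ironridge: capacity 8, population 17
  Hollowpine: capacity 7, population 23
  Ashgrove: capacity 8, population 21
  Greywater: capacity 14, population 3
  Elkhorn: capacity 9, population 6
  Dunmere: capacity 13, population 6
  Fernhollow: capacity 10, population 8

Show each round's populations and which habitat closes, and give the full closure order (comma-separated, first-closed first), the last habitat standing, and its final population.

Round 1: Ashgrove=21 Dunmere=6 Elkhorn=6 Fernhollow=8 Greywater=3 Hollowpine=23 Ironridge=17 → close Hollowpine (overflow 16)
  23÷6 = 3 each, +1 to first 5
Round 2: Ashgrove=25 Dunmere=10 Elkhorn=10 Fernhollow=12 Greywater=7 Ironridge=20 → close Ashgrove (overflow 17)
  25÷5 = 5 each, +1 to first 0
Round 3: Dunmere=15 Elkhorn=15 Fernhollow=17 Greywater=12 Ironridge=25 → close Ironridge (overflow 17)
  25÷4 = 6 each, +1 to first 1
Round 4: Dunmere=22 Elkhorn=21 Fernhollow=23 Greywater=18 → close Fernhollow (overflow 13)
  23÷3 = 7 each, +1 to first 2
Round 5: Dunmere=30 Elkhorn=29 Greywater=25 → close Elkhorn (overflow 20)
  29÷2 = 14 each, +1 to first 1
Round 6: Dunmere=45 Greywater=39 → close Dunmere (overflow 32)
  45÷1 = 45 each, +1 to first 0

Closure order: Hollowpine, Ashgrove, Ironridge, Fernhollow, Elkhorn, Dunmere
Last habitat: Greywater with 84 animals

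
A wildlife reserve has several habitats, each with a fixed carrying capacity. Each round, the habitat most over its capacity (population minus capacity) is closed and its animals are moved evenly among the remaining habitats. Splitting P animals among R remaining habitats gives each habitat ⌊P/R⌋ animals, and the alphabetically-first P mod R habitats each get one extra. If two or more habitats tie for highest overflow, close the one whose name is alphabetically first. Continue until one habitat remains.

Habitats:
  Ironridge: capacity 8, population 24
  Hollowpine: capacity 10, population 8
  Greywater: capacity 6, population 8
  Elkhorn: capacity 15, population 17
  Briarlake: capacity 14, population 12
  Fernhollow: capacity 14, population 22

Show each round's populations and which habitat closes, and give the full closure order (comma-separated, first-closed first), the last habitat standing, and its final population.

Round 1: Briarlake=12 Elkhorn=17 Fernhollow=22 Greywater=8 Hollowpine=8 Ironridge=24 → close Ironridge (overflow 16)
  24÷5 = 4 each, +1 to first 4
Round 2: Briarlake=17 Elkhorn=22 Fernhollow=27 Greywater=13 Hollowpine=12 → close Fernhollow (overflow 13)
  27÷4 = 6 each, +1 to first 3
Round 3: Briarlake=24 Elkhorn=29 Greywater=20 Hollowpine=18 → close Elkhorn (overflow 14)
  29÷3 = 9 each, +1 to first 2
Round 4: Briarlake=34 Greywater=30 Hollowpine=27 → close Greywater (overflow 24)
  30÷2 = 15 each, +1 to first 0
Round 5: Briarlake=49 Hollowpine=42 → close Briarlake (overflow 35)
  49÷1 = 49 each, +1 to first 0

Closure order: Ironridge, Fernhollow, Elkhorn, Greywater, Briarlake
Last habitat: Hollowpine with 91 animals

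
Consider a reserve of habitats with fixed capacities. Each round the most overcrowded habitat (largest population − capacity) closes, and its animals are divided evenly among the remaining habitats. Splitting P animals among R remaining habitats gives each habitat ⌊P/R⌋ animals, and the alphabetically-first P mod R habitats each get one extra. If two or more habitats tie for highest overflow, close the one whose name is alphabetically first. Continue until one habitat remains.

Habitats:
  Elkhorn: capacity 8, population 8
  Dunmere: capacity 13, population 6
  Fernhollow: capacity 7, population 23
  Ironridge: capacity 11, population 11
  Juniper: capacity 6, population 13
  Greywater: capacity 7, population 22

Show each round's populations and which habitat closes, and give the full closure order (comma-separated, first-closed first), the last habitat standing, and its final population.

Round 1: Dunmere=6 Elkhorn=8 Fernhollow=23 Greywater=22 Ironridge=11 Juniper=13 → close Fernhollow (overflow 16)
  23÷5 = 4 each, +1 to first 3
Round 2: Dunmere=11 Elkhorn=13 Greywater=27 Ironridge=15 Juniper=17 → close Greywater (overflow 20)
  27÷4 = 6 each, +1 to first 3
Round 3: Dunmere=18 Elkhorn=20 Ironridge=22 Juniper=23 → close Juniper (overflow 17)
  23÷3 = 7 each, +1 to first 2
Round 4: Dunmere=26 Elkhorn=28 Ironridge=29 → close Elkhorn (overflow 20)
  28÷2 = 14 each, +1 to first 0
Round 5: Dunmere=40 Ironridge=43 → close Ironridge (overflow 32)
  43÷1 = 43 each, +1 to first 0

Closure order: Fernhollow, Greywater, Juniper, Elkhorn, Ironridge
Last habitat: Dunmere with 83 animals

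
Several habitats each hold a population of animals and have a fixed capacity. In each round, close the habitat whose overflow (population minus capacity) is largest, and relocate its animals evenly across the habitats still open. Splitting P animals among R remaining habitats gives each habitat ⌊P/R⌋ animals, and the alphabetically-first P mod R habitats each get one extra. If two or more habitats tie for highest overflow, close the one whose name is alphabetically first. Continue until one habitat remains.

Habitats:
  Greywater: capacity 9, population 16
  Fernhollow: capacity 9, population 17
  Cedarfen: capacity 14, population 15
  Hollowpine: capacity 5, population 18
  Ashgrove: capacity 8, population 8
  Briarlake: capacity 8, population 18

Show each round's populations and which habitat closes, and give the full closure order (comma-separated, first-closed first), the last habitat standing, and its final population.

Round 1: Ashgrove=8 Briarlake=18 Cedarfen=15 Fernhollow=17 Greywater=16 Hollowpine=18 → close Hollowpine (overflow 13)
  18÷5 = 3 each, +1 to first 3
Round 2: Ashgrove=12 Briarlake=22 Cedarfen=19 Fernhollow=20 Greywater=19 → close Briarlake (overflow 14)
  22÷4 = 5 each, +1 to first 2
Round 3: Ashgrove=18 Cedarfen=25 Fernhollow=25 Greywater=24 → close Fernhollow (overflow 16)
  25÷3 = 8 each, +1 to first 1
Round 4: Ashgrove=27 Cedarfen=33 Greywater=32 → close Greywater (overflow 23)
  32÷2 = 16 each, +1 to first 0
Round 5: Ashgrove=43 Cedarfen=49 → close Ashgrove (overflow 35)
  43÷1 = 43 each, +1 to first 0

Closure order: Hollowpine, Briarlake, Fernhollow, Greywater, Ashgrove
Last habitat: Cedarfen with 92 animals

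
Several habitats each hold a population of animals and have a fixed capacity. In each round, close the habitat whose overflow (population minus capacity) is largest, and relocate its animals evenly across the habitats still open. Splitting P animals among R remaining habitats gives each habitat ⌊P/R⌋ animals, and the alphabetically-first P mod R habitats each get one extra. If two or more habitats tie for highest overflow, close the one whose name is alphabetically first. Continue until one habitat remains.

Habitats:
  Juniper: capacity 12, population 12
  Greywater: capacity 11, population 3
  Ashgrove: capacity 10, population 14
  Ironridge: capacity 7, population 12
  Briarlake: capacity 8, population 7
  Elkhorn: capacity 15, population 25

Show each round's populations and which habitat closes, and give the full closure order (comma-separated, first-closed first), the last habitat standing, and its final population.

Round 1: Ashgrove=14 Briarlake=7 Elkhorn=25 Greywater=3 Ironridge=12 Juniper=12 → close Elkhorn (overflow 10)
  25÷5 = 5 each, +1 to first 0
Round 2: Ashgrove=19 Briarlake=12 Greywater=8 Ironridge=17 Juniper=17 → close Ironridge (overflow 10)
  17÷4 = 4 each, +1 to first 1
Round 3: Ashgrove=24 Briarlake=16 Greywater=12 Juniper=21 → close Ashgrove (overflow 14)
  24÷3 = 8 each, +1 to first 0
Round 4: Briarlake=24 Greywater=20 Juniper=29 → close Juniper (overflow 17)
  29÷2 = 14 each, +1 to first 1
Round 5: Briarlake=39 Greywater=34 → close Briarlake (overflow 31)
  39÷1 = 39 each, +1 to first 0

Closure order: Elkhorn, Ironridge, Ashgrove, Juniper, Briarlake
Last habitat: Greywater with 73 animals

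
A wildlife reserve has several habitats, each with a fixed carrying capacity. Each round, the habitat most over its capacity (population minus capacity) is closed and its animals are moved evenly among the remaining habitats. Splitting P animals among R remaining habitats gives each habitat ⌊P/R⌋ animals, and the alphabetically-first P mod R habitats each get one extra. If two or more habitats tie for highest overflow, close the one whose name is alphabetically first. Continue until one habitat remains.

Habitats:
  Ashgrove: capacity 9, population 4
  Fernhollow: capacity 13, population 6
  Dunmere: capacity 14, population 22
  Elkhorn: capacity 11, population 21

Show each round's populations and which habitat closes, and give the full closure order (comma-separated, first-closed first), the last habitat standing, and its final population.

Closure order: Elkhorn, Dunmere, Ashgrove
Last habitat: Fernhollow with 53 animals

Round 1: Ashgrove=4 Dunmere=22 Elkhorn=21 Fernhollow=6 → close Elkhorn (overflow 10)
  21÷3 = 7 each, +1 to first 0
Round 2: Ashgrove=11 Dunmere=29 Fernhollow=13 → close Dunmere (overflow 15)
  29÷2 = 14 each, +1 to first 1
Round 3: Ashgrove=26 Fernhollow=27 → close Ashgrove (overflow 17)
  26÷1 = 26 each, +1 to first 0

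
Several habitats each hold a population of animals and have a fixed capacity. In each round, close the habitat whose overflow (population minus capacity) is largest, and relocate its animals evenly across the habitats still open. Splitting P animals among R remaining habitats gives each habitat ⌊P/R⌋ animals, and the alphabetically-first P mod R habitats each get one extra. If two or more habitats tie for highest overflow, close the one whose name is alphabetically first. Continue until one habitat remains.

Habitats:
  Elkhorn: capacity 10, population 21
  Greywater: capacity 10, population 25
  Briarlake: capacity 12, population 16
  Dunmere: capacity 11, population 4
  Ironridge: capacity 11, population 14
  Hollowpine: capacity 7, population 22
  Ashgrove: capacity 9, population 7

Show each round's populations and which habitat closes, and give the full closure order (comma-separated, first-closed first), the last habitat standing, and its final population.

Closure order: Greywater, Hollowpine, Elkhorn, Briarlake, Ironridge, Ashgrove
Last habitat: Dunmere with 109 animals

Round 1: Ashgrove=7 Briarlake=16 Dunmere=4 Elkhorn=21 Greywater=25 Hollowpine=22 Ironridge=14 → close Greywater (overflow 15)
  25÷6 = 4 each, +1 to first 1
Round 2: Ashgrove=12 Briarlake=20 Dunmere=8 Elkhorn=25 Hollowpine=26 Ironridge=18 → close Hollowpine (overflow 19)
  26÷5 = 5 each, +1 to first 1
Round 3: Ashgrove=18 Briarlake=25 Dunmere=13 Elkhorn=30 Ironridge=23 → close Elkhorn (overflow 20)
  30÷4 = 7 each, +1 to first 2
Round 4: Ashgrove=26 Briarlake=33 Dunmere=20 Ironridge=30 → close Briarlake (overflow 21)
  33÷3 = 11 each, +1 to first 0
Round 5: Ashgrove=37 Dunmere=31 Ironridge=41 → close Ironridge (overflow 30)
  41÷2 = 20 each, +1 to first 1
Round 6: Ashgrove=58 Dunmere=51 → close Ashgrove (overflow 49)
  58÷1 = 58 each, +1 to first 0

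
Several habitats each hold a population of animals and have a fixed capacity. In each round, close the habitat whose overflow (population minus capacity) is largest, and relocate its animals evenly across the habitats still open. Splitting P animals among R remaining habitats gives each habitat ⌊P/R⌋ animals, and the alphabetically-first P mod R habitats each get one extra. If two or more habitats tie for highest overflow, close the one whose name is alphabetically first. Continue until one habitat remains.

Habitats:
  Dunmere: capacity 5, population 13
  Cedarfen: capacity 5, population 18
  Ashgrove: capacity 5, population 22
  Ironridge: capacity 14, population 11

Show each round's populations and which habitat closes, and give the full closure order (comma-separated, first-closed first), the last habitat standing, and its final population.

Round 1: Ashgrove=22 Cedarfen=18 Dunmere=13 Ironridge=11 → close Ashgrove (overflow 17)
  22÷3 = 7 each, +1 to first 1
Round 2: Cedarfen=26 Dunmere=20 Ironridge=18 → close Cedarfen (overflow 21)
  26÷2 = 13 each, +1 to first 0
Round 3: Dunmere=33 Ironridge=31 → close Dunmere (overflow 28)
  33÷1 = 33 each, +1 to first 0

Closure order: Ashgrove, Cedarfen, Dunmere
Last habitat: Ironridge with 64 animals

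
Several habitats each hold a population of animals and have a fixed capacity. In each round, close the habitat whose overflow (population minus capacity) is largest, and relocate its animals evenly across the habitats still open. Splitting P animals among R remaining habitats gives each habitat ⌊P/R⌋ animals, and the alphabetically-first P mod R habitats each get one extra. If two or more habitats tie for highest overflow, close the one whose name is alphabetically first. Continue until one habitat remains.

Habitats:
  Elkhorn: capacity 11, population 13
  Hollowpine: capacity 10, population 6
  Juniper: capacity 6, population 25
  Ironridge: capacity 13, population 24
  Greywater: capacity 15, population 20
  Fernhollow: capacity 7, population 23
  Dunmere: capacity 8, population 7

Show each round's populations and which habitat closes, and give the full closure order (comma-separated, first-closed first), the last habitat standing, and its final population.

Round 1: Dunmere=7 Elkhorn=13 Fernhollow=23 Greywater=20 Hollowpine=6 Ironridge=24 Juniper=25 → close Juniper (overflow 19)
  25÷6 = 4 each, +1 to first 1
Round 2: Dunmere=12 Elkhorn=17 Fernhollow=27 Greywater=24 Hollowpine=10 Ironridge=28 → close Fernhollow (overflow 20)
  27÷5 = 5 each, +1 to first 2
Round 3: Dunmere=18 Elkhorn=23 Greywater=29 Hollowpine=15 Ironridge=33 → close Ironridge (overflow 20)
  33÷4 = 8 each, +1 to first 1
Round 4: Dunmere=27 Elkhorn=31 Greywater=37 Hollowpine=23 → close Greywater (overflow 22)
  37÷3 = 12 each, +1 to first 1
Round 5: Dunmere=40 Elkhorn=43 Hollowpine=35 → close Dunmere (overflow 32)
  40÷2 = 20 each, +1 to first 0
Round 6: Elkhorn=63 Hollowpine=55 → close Elkhorn (overflow 52)
  63÷1 = 63 each, +1 to first 0

Closure order: Juniper, Fernhollow, Ironridge, Greywater, Dunmere, Elkhorn
Last habitat: Hollowpine with 118 animals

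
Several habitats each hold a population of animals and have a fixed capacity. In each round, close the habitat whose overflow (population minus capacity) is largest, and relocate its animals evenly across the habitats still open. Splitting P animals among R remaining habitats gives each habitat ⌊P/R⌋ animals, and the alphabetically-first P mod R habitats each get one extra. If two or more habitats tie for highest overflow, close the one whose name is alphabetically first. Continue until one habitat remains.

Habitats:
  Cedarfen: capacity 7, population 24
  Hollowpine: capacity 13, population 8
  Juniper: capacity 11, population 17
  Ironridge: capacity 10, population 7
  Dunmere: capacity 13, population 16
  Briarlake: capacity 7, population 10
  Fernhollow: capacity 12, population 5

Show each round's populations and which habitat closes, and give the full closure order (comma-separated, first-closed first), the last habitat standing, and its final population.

Round 1: Briarlake=10 Cedarfen=24 Dunmere=16 Fernhollow=5 Hollowpine=8 Ironridge=7 Juniper=17 → close Cedarfen (overflow 17)
  24÷6 = 4 each, +1 to first 0
Round 2: Briarlake=14 Dunmere=20 Fernhollow=9 Hollowpine=12 Ironridge=11 Juniper=21 → close Juniper (overflow 10)
  21÷5 = 4 each, +1 to first 1
Round 3: Briarlake=19 Dunmere=24 Fernhollow=13 Hollowpine=16 Ironridge=15 → close Briarlake (overflow 12)
  19÷4 = 4 each, +1 to first 3
Round 4: Dunmere=29 Fernhollow=18 Hollowpine=21 Ironridge=19 → close Dunmere (overflow 16)
  29÷3 = 9 each, +1 to first 2
Round 5: Fernhollow=28 Hollowpine=31 Ironridge=28 → close Hollowpine (overflow 18)
  31÷2 = 15 each, +1 to first 1
Round 6: Fernhollow=44 Ironridge=43 → close Ironridge (overflow 33)
  43÷1 = 43 each, +1 to first 0

Closure order: Cedarfen, Juniper, Briarlake, Dunmere, Hollowpine, Ironridge
Last habitat: Fernhollow with 87 animals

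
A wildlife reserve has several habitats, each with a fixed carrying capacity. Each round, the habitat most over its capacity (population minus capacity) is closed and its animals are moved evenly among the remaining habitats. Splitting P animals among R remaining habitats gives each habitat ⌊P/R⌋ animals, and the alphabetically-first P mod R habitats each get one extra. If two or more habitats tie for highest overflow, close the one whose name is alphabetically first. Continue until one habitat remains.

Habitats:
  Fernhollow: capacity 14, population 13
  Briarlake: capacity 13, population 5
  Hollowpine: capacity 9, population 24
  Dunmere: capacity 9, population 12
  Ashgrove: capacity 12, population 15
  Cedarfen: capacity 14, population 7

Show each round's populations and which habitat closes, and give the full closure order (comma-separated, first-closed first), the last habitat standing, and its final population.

Closure order: Hollowpine, Ashgrove, Dunmere, Fernhollow, Briarlake
Last habitat: Cedarfen with 76 animals

Round 1: Ashgrove=15 Briarlake=5 Cedarfen=7 Dunmere=12 Fernhollow=13 Hollowpine=24 → close Hollowpine (overflow 15)
  24÷5 = 4 each, +1 to first 4
Round 2: Ashgrove=20 Briarlake=10 Cedarfen=12 Dunmere=17 Fernhollow=17 → close Ashgrove (overflow 8)
  20÷4 = 5 each, +1 to first 0
Round 3: Briarlake=15 Cedarfen=17 Dunmere=22 Fernhollow=22 → close Dunmere (overflow 13)
  22÷3 = 7 each, +1 to first 1
Round 4: Briarlake=23 Cedarfen=24 Fernhollow=29 → close Fernhollow (overflow 15)
  29÷2 = 14 each, +1 to first 1
Round 5: Briarlake=38 Cedarfen=38 → close Briarlake (overflow 25)
  38÷1 = 38 each, +1 to first 0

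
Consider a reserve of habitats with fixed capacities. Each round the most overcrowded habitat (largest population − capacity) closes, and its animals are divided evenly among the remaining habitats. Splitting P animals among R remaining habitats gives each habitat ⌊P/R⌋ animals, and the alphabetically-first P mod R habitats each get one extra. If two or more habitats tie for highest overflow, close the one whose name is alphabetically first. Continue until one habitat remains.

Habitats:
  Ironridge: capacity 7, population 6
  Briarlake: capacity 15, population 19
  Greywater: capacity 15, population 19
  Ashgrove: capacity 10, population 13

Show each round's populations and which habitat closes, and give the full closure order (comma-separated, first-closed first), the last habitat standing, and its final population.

Round 1: Ashgrove=13 Briarlake=19 Greywater=19 Ironridge=6 → close Briarlake (overflow 4)
  19÷3 = 6 each, +1 to first 1
Round 2: Ashgrove=20 Greywater=25 Ironridge=12 → close Ashgrove (overflow 10)
  20÷2 = 10 each, +1 to first 0
Round 3: Greywater=35 Ironridge=22 → close Greywater (overflow 20)
  35÷1 = 35 each, +1 to first 0

Closure order: Briarlake, Ashgrove, Greywater
Last habitat: Ironridge with 57 animals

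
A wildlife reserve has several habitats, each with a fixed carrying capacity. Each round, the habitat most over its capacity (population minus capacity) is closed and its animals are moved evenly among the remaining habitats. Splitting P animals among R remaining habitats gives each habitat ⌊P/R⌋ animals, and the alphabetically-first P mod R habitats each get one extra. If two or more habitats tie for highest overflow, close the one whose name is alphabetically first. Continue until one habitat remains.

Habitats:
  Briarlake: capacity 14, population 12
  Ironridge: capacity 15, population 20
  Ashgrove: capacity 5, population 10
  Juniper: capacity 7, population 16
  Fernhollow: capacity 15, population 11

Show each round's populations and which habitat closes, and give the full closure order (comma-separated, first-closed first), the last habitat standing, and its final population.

Closure order: Juniper, Ashgrove, Ironridge, Briarlake
Last habitat: Fernhollow with 69 animals

Round 1: Ashgrove=10 Briarlake=12 Fernhollow=11 Ironridge=20 Juniper=16 → close Juniper (overflow 9)
  16÷4 = 4 each, +1 to first 0
Round 2: Ashgrove=14 Briarlake=16 Fernhollow=15 Ironridge=24 → close Ashgrove (overflow 9)
  14÷3 = 4 each, +1 to first 2
Round 3: Briarlake=21 Fernhollow=20 Ironridge=28 → close Ironridge (overflow 13)
  28÷2 = 14 each, +1 to first 0
Round 4: Briarlake=35 Fernhollow=34 → close Briarlake (overflow 21)
  35÷1 = 35 each, +1 to first 0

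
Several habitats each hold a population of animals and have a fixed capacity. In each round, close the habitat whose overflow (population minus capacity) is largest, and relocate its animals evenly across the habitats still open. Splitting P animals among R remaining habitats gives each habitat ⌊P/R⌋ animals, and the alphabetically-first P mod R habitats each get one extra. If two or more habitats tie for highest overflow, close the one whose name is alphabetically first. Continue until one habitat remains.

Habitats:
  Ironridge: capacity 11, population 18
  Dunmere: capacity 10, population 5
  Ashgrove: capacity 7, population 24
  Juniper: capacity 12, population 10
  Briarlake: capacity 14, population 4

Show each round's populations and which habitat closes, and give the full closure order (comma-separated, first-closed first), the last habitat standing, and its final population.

Closure order: Ashgrove, Ironridge, Juniper, Dunmere
Last habitat: Briarlake with 61 animals

Round 1: Ashgrove=24 Briarlake=4 Dunmere=5 Ironridge=18 Juniper=10 → close Ashgrove (overflow 17)
  24÷4 = 6 each, +1 to first 0
Round 2: Briarlake=10 Dunmere=11 Ironridge=24 Juniper=16 → close Ironridge (overflow 13)
  24÷3 = 8 each, +1 to first 0
Round 3: Briarlake=18 Dunmere=19 Juniper=24 → close Juniper (overflow 12)
  24÷2 = 12 each, +1 to first 0
Round 4: Briarlake=30 Dunmere=31 → close Dunmere (overflow 21)
  31÷1 = 31 each, +1 to first 0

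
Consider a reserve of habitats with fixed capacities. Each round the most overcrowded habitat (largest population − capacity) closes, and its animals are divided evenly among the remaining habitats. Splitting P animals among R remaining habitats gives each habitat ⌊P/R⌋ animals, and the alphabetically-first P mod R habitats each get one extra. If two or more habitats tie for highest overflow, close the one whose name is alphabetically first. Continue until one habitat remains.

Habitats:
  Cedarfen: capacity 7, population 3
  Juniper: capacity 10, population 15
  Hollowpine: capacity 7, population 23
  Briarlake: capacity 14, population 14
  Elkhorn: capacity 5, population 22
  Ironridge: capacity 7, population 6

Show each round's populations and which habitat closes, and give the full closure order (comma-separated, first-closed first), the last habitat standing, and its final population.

Round 1: Briarlake=14 Cedarfen=3 Elkhorn=22 Hollowpine=23 Ironridge=6 Juniper=15 → close Elkhorn (overflow 17)
  22÷5 = 4 each, +1 to first 2
Round 2: Briarlake=19 Cedarfen=8 Hollowpine=27 Ironridge=10 Juniper=19 → close Hollowpine (overflow 20)
  27÷4 = 6 each, +1 to first 3
Round 3: Briarlake=26 Cedarfen=15 Ironridge=17 Juniper=25 → close Juniper (overflow 15)
  25÷3 = 8 each, +1 to first 1
Round 4: Briarlake=35 Cedarfen=23 Ironridge=25 → close Briarlake (overflow 21)
  35÷2 = 17 each, +1 to first 1
Round 5: Cedarfen=41 Ironridge=42 → close Ironridge (overflow 35)
  42÷1 = 42 each, +1 to first 0

Closure order: Elkhorn, Hollowpine, Juniper, Briarlake, Ironridge
Last habitat: Cedarfen with 83 animals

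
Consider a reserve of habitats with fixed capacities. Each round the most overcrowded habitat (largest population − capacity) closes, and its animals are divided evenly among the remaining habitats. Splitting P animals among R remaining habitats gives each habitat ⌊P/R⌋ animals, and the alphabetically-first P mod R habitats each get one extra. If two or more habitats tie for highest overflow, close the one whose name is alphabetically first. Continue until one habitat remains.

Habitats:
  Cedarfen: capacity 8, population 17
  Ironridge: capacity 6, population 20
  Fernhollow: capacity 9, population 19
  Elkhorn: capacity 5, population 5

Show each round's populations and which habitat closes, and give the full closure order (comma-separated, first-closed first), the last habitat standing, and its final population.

Closure order: Ironridge, Cedarfen, Fernhollow
Last habitat: Elkhorn with 61 animals

Round 1: Cedarfen=17 Elkhorn=5 Fernhollow=19 Ironridge=20 → close Ironridge (overflow 14)
  20÷3 = 6 each, +1 to first 2
Round 2: Cedarfen=24 Elkhorn=12 Fernhollow=25 → close Cedarfen (overflow 16)
  24÷2 = 12 each, +1 to first 0
Round 3: Elkhorn=24 Fernhollow=37 → close Fernhollow (overflow 28)
  37÷1 = 37 each, +1 to first 0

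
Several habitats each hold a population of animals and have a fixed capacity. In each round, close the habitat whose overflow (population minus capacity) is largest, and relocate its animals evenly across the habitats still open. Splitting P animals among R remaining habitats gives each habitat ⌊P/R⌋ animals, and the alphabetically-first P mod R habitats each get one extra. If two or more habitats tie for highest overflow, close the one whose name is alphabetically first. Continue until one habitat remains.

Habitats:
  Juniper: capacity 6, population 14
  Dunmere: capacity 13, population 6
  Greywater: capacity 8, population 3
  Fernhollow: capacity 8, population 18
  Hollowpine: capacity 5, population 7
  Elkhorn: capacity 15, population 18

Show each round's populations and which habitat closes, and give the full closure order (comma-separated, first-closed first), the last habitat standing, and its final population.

Closure order: Fernhollow, Juniper, Elkhorn, Hollowpine, Greywater
Last habitat: Dunmere with 66 animals

Round 1: Dunmere=6 Elkhorn=18 Fernhollow=18 Greywater=3 Hollowpine=7 Juniper=14 → close Fernhollow (overflow 10)
  18÷5 = 3 each, +1 to first 3
Round 2: Dunmere=10 Elkhorn=22 Greywater=7 Hollowpine=10 Juniper=17 → close Juniper (overflow 11)
  17÷4 = 4 each, +1 to first 1
Round 3: Dunmere=15 Elkhorn=26 Greywater=11 Hollowpine=14 → close Elkhorn (overflow 11)
  26÷3 = 8 each, +1 to first 2
Round 4: Dunmere=24 Greywater=20 Hollowpine=22 → close Hollowpine (overflow 17)
  22÷2 = 11 each, +1 to first 0
Round 5: Dunmere=35 Greywater=31 → close Greywater (overflow 23)
  31÷1 = 31 each, +1 to first 0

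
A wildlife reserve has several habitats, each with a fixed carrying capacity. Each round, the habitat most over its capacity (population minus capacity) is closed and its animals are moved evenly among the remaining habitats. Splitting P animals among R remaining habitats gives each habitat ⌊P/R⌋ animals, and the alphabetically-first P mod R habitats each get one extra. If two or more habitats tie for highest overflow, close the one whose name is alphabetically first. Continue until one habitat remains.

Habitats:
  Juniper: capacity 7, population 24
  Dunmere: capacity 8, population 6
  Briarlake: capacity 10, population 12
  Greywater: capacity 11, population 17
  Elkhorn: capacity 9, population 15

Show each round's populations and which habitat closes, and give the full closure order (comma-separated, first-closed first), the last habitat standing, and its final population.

Round 1: Briarlake=12 Dunmere=6 Elkhorn=15 Greywater=17 Juniper=24 → close Juniper (overflow 17)
  24÷4 = 6 each, +1 to first 0
Round 2: Briarlake=18 Dunmere=12 Elkhorn=21 Greywater=23 → close Elkhorn (overflow 12)
  21÷3 = 7 each, +1 to first 0
Round 3: Briarlake=25 Dunmere=19 Greywater=30 → close Greywater (overflow 19)
  30÷2 = 15 each, +1 to first 0
Round 4: Briarlake=40 Dunmere=34 → close Briarlake (overflow 30)
  40÷1 = 40 each, +1 to first 0

Closure order: Juniper, Elkhorn, Greywater, Briarlake
Last habitat: Dunmere with 74 animals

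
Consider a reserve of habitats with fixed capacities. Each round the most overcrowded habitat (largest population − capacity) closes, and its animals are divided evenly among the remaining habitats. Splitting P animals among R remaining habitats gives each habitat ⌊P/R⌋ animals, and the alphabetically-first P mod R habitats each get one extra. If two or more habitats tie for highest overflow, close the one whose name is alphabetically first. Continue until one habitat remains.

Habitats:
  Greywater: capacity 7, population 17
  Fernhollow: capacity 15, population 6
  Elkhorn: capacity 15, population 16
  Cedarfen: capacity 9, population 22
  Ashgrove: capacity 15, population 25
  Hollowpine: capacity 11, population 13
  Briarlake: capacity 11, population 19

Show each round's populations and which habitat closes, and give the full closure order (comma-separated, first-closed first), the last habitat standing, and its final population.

Round 1: Ashgrove=25 Briarlake=19 Cedarfen=22 Elkhorn=16 Fernhollow=6 Greywater=17 Hollowpine=13 → close Cedarfen (overflow 13)
  22÷6 = 3 each, +1 to first 4
Round 2: Ashgrove=29 Briarlake=23 Elkhorn=20 Fernhollow=10 Greywater=20 Hollowpine=16 → close Ashgrove (overflow 14)
  29÷5 = 5 each, +1 to first 4
Round 3: Briarlake=29 Elkhorn=26 Fernhollow=16 Greywater=26 Hollowpine=21 → close Greywater (overflow 19)
  26÷4 = 6 each, +1 to first 2
Round 4: Briarlake=36 Elkhorn=33 Fernhollow=22 Hollowpine=27 → close Briarlake (overflow 25)
  36÷3 = 12 each, +1 to first 0
Round 5: Elkhorn=45 Fernhollow=34 Hollowpine=39 → close Elkhorn (overflow 30)
  45÷2 = 22 each, +1 to first 1
Round 6: Fernhollow=57 Hollowpine=61 → close Hollowpine (overflow 50)
  61÷1 = 61 each, +1 to first 0

Closure order: Cedarfen, Ashgrove, Greywater, Briarlake, Elkhorn, Hollowpine
Last habitat: Fernhollow with 118 animals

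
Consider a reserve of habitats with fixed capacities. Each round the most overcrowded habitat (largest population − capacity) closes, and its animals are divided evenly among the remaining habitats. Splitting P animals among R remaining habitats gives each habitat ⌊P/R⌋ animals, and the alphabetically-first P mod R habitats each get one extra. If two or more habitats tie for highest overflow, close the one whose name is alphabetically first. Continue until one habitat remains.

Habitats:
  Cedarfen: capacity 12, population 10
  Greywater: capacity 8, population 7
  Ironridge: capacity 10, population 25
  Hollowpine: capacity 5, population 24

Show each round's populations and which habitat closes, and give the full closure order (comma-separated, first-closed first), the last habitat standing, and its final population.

Round 1: Cedarfen=10 Greywater=7 Hollowpine=24 Ironridge=25 → close Hollowpine (overflow 19)
  24÷3 = 8 each, +1 to first 0
Round 2: Cedarfen=18 Greywater=15 Ironridge=33 → close Ironridge (overflow 23)
  33÷2 = 16 each, +1 to first 1
Round 3: Cedarfen=35 Greywater=31 → close Cedarfen (overflow 23)
  35÷1 = 35 each, +1 to first 0

Closure order: Hollowpine, Ironridge, Cedarfen
Last habitat: Greywater with 66 animals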